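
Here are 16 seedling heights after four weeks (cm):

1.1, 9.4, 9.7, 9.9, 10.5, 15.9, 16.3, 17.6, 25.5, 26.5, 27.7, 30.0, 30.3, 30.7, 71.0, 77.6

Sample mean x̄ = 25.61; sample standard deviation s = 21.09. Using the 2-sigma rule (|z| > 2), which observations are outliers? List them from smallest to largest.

71.0, 77.6

Cutoffs at x̄ ± 2s: 25.61 ± 2·21.09 = [-16.57, 67.79].
71.0: z = 2.15, |z| > 2 → outlier.
77.6: z = 2.47, |z| > 2 → outlier.
Every other value lies within [-16.57, 67.79].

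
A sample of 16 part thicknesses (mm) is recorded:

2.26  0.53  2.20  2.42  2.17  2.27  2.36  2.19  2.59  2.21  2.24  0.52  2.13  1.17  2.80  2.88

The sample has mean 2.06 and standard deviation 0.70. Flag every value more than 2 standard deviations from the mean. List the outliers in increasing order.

0.52, 0.53

Cutoffs at x̄ ± 2s: 2.06 ± 2·0.70 = [0.66, 3.46].
0.52: z = -2.20, |z| > 2 → outlier.
0.53: z = -2.19, |z| > 2 → outlier.
Every other value lies within [0.66, 3.46].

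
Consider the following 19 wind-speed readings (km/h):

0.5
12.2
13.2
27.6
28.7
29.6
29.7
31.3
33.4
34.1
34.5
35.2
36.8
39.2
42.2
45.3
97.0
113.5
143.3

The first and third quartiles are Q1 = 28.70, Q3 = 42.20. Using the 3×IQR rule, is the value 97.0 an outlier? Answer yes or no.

IQR = Q3 − Q1 = 42.20 − 28.70 = 13.50.
Lower fence = Q1 − 3·IQR = 28.70 − 40.50 = -11.80.
Upper fence = Q3 + 3·IQR = 42.20 + 40.50 = 82.70.
97.0 lies above the upper fence.

yes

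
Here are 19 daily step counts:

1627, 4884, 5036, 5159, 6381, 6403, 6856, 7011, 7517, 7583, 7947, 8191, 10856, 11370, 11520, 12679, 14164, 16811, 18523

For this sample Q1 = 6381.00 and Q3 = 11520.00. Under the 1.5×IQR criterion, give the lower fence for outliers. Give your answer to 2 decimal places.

IQR = Q3 − Q1 = 11520.00 − 6381.00 = 5139.00.
Lower fence = Q1 − 1.5·IQR = 6381.00 − 7708.50 = -1327.50.
Upper fence = Q3 + 1.5·IQR = 11520.00 + 7708.50 = 19228.50.

-1327.50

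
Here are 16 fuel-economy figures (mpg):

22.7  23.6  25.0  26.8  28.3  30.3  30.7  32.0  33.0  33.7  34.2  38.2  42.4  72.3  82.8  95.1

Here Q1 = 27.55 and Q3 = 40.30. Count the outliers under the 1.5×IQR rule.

3

IQR = 12.75; fences at 27.55 − 19.125 = 8.425 and 40.30 + 19.125 = 59.425.
Outside the cutoffs: 72.3, 82.8, 95.1.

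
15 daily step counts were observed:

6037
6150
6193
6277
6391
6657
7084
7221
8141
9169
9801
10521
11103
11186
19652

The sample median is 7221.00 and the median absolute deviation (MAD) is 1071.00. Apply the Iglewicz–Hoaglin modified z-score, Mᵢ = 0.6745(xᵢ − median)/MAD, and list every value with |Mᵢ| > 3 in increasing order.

19652

|Mᵢ| > 3 ⇔ |xᵢ − 7221.00| > 3·1071.00/0.6745 = 4763.53.
So outliers lie outside [2457.47, 11984.53].
19652: M = 7.83 → outlier.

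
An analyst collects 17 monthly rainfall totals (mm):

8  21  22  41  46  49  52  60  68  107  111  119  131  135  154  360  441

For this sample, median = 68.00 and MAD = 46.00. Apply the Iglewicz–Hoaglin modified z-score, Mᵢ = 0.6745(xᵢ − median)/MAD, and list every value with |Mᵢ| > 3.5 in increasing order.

360, 441

|Mᵢ| > 3.5 ⇔ |xᵢ − 68.00| > 3.5·46.00/0.6745 = 238.70.
So outliers lie outside [-170.70, 306.70].
360: M = 4.28 → outlier.
441: M = 5.47 → outlier.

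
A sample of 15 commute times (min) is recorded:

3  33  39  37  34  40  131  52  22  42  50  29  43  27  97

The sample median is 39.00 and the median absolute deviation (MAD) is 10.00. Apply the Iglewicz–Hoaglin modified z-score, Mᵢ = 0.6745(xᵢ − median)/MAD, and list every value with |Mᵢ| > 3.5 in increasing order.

|Mᵢ| > 3.5 ⇔ |xᵢ − 39.00| > 3.5·10.00/0.6745 = 51.89.
So outliers lie outside [-12.89, 90.89].
97: M = 3.91 → outlier.
131: M = 6.21 → outlier.

97, 131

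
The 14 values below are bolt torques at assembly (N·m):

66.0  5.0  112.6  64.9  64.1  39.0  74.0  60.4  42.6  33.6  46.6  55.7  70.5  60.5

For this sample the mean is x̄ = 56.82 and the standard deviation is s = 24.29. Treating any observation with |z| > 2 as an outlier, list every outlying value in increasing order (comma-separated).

5.0, 112.6

Cutoffs at x̄ ± 2s: 56.82 ± 2·24.29 = [8.24, 105.40].
5.0: z = -2.13, |z| > 2 → outlier.
112.6: z = 2.30, |z| > 2 → outlier.
Every other value lies within [8.24, 105.40].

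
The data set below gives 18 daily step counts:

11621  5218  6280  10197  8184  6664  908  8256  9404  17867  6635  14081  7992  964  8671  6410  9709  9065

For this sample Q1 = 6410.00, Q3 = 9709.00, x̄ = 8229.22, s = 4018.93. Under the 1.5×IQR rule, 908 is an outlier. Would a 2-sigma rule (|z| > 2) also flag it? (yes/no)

no

z = (908 − 8229.22) / 4018.93 = -1.82.
|z| = 1.82 ≤ 2.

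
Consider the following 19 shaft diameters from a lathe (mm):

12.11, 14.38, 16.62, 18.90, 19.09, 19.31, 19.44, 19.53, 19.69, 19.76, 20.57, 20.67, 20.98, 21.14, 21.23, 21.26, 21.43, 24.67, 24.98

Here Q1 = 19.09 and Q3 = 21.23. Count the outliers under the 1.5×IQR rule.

4

IQR = 2.14; fences at 19.09 − 3.21 = 15.88 and 21.23 + 3.21 = 24.44.
Outside the cutoffs: 12.11, 14.38, 24.67, 24.98.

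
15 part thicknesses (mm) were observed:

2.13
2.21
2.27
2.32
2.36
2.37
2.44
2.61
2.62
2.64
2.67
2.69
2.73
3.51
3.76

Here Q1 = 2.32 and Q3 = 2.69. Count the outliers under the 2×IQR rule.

IQR = 0.37; fences at 2.32 − 0.74 = 1.58 and 2.69 + 0.74 = 3.43.
Outside the cutoffs: 3.51, 3.76.

2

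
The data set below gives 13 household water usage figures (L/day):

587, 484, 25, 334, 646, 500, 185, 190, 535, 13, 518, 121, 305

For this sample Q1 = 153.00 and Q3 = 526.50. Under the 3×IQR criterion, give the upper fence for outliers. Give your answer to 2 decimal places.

IQR = Q3 − Q1 = 526.50 − 153.00 = 373.50.
Lower fence = Q1 − 3·IQR = 153.00 − 1120.50 = -967.50.
Upper fence = Q3 + 3·IQR = 526.50 + 1120.50 = 1647.00.

1647.00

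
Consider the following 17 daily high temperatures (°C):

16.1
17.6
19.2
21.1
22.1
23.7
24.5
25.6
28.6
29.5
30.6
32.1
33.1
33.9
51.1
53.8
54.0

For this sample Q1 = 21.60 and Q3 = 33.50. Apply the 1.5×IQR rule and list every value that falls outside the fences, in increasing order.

IQR = Q3 − Q1 = 33.50 − 21.60 = 11.90.
Lower fence = Q1 − 1.5·IQR = 21.60 − 17.85 = 3.75.
Upper fence = Q3 + 1.5·IQR = 33.50 + 17.85 = 51.35.
53.8 > 51.35 → outlier.
54.0 > 51.35 → outlier.
All remaining values lie within [3.75, 51.35].

53.8, 54.0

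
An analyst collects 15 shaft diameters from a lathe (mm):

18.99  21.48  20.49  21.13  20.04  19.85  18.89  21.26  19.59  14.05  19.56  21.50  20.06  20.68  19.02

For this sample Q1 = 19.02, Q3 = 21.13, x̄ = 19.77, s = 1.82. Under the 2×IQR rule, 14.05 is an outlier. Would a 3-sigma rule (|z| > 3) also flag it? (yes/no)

yes

z = (14.05 − 19.77) / 1.82 = -3.14.
|z| = 3.14 > 3.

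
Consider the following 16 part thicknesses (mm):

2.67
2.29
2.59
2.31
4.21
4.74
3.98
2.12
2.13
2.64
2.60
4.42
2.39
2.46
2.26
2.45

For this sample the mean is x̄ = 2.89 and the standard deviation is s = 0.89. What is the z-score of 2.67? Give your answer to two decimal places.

z = (2.67 − 2.89) / 0.89 = -0.25.

-0.25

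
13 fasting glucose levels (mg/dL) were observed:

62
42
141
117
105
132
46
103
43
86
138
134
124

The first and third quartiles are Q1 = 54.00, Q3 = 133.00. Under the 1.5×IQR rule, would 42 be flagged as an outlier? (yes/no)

IQR = Q3 − Q1 = 133.00 − 54.00 = 79.00.
Lower fence = Q1 − 1.5·IQR = 54.00 − 118.50 = -64.50.
Upper fence = Q3 + 1.5·IQR = 133.00 + 118.50 = 251.50.
42 lies within [-64.50, 251.50].

no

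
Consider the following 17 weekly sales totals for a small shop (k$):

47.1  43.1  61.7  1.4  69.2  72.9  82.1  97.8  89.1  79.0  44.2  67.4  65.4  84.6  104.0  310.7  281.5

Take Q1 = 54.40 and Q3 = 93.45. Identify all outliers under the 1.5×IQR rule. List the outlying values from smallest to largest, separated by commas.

IQR = Q3 − Q1 = 93.45 − 54.40 = 39.05.
Lower fence = Q1 − 1.5·IQR = 54.40 − 58.575 = -4.175.
Upper fence = Q3 + 1.5·IQR = 93.45 + 58.575 = 152.025.
281.5 > 152.025 → outlier.
310.7 > 152.025 → outlier.
All remaining values lie within [-4.175, 152.025].

281.5, 310.7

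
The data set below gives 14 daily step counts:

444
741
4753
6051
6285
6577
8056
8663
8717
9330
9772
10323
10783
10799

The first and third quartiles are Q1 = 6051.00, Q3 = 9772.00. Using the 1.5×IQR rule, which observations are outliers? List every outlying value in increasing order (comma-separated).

444

IQR = Q3 − Q1 = 9772.00 − 6051.00 = 3721.00.
Lower fence = Q1 − 1.5·IQR = 6051.00 − 5581.50 = 469.50.
Upper fence = Q3 + 1.5·IQR = 9772.00 + 5581.50 = 15353.50.
444 < 469.50 → outlier.
All remaining values lie within [469.50, 15353.50].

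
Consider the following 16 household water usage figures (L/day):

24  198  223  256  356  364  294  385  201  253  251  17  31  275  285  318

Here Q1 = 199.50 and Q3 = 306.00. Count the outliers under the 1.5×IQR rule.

3

IQR = 106.50; fences at 199.50 − 159.75 = 39.75 and 306.00 + 159.75 = 465.75.
Outside the cutoffs: 17, 24, 31.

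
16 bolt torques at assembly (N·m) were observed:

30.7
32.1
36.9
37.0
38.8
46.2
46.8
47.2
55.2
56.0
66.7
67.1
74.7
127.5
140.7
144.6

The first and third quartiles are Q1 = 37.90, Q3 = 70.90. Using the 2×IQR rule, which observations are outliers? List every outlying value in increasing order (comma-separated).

140.7, 144.6

IQR = Q3 − Q1 = 70.90 − 37.90 = 33.00.
Lower fence = Q1 − 2·IQR = 37.90 − 66.00 = -28.10.
Upper fence = Q3 + 2·IQR = 70.90 + 66.00 = 136.90.
140.7 > 136.90 → outlier.
144.6 > 136.90 → outlier.
All remaining values lie within [-28.10, 136.90].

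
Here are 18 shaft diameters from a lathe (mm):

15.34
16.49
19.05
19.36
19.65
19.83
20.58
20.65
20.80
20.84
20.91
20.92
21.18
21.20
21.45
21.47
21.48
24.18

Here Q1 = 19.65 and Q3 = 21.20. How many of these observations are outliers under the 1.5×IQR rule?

IQR = 1.55; fences at 19.65 − 2.325 = 17.325 and 21.20 + 2.325 = 23.525.
Outside the cutoffs: 15.34, 16.49, 24.18.

3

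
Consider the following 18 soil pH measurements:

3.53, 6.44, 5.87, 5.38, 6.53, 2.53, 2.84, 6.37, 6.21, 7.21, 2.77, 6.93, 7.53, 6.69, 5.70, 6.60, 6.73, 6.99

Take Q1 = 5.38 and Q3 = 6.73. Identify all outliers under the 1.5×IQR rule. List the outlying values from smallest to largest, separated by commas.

2.53, 2.77, 2.84

IQR = Q3 − Q1 = 6.73 − 5.38 = 1.35.
Lower fence = Q1 − 1.5·IQR = 5.38 − 2.025 = 3.355.
Upper fence = Q3 + 1.5·IQR = 6.73 + 2.025 = 8.755.
2.53 < 3.355 → outlier.
2.77 < 3.355 → outlier.
2.84 < 3.355 → outlier.
All remaining values lie within [3.355, 8.755].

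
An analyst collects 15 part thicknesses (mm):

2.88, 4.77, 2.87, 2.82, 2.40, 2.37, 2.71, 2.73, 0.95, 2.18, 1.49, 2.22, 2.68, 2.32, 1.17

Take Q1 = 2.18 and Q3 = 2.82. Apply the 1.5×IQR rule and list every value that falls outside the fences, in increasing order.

0.95, 1.17, 4.77

IQR = Q3 − Q1 = 2.82 − 2.18 = 0.64.
Lower fence = Q1 − 1.5·IQR = 2.18 − 0.96 = 1.22.
Upper fence = Q3 + 1.5·IQR = 2.82 + 0.96 = 3.78.
0.95 < 1.22 → outlier.
1.17 < 1.22 → outlier.
4.77 > 3.78 → outlier.
All remaining values lie within [1.22, 3.78].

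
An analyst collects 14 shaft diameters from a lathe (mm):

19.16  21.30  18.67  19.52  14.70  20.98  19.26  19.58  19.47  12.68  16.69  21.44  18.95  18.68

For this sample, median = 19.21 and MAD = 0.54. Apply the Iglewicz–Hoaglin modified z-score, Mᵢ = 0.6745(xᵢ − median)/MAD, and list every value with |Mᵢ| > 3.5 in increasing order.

|Mᵢ| > 3.5 ⇔ |xᵢ − 19.21| > 3.5·0.54/0.6745 = 2.80.
So outliers lie outside [16.41, 22.01].
12.68: M = -8.16 → outlier.
14.70: M = -5.63 → outlier.

12.68, 14.70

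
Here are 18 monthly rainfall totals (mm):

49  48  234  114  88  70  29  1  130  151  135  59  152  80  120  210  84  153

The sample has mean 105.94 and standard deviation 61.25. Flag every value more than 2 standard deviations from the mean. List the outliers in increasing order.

234

Cutoffs at x̄ ± 2s: 105.94 ± 2·61.25 = [-16.56, 228.44].
234: z = 2.09, |z| > 2 → outlier.
Every other value lies within [-16.56, 228.44].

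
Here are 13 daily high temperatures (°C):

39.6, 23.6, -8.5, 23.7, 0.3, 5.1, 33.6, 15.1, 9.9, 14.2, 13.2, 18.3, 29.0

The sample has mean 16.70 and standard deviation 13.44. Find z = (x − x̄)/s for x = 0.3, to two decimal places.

z = (0.3 − 16.70) / 13.44 = -1.22.

-1.22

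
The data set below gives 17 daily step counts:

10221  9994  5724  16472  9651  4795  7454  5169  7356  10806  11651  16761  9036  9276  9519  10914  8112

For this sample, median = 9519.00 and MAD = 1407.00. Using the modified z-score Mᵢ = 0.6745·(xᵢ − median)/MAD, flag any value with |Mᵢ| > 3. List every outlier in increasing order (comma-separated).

|Mᵢ| > 3 ⇔ |xᵢ − 9519.00| > 3·1407.00/0.6745 = 6257.97.
So outliers lie outside [3261.03, 15776.97].
16472: M = 3.33 → outlier.
16761: M = 3.47 → outlier.

16472, 16761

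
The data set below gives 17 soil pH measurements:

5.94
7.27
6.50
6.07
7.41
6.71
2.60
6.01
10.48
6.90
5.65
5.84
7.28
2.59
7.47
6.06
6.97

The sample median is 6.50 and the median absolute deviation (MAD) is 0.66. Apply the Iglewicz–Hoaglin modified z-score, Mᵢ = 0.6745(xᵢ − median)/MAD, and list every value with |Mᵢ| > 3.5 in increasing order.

|Mᵢ| > 3.5 ⇔ |xᵢ − 6.50| > 3.5·0.66/0.6745 = 3.42.
So outliers lie outside [3.08, 9.92].
2.59: M = -4.00 → outlier.
2.60: M = -3.99 → outlier.
10.48: M = 4.07 → outlier.

2.59, 2.60, 10.48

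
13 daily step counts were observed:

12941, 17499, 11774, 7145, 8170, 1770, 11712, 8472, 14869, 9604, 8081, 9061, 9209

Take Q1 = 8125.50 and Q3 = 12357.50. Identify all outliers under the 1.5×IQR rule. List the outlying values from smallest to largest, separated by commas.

1770

IQR = Q3 − Q1 = 12357.50 − 8125.50 = 4232.00.
Lower fence = Q1 − 1.5·IQR = 8125.50 − 6348.00 = 1777.50.
Upper fence = Q3 + 1.5·IQR = 12357.50 + 6348.00 = 18705.50.
1770 < 1777.50 → outlier.
All remaining values lie within [1777.50, 18705.50].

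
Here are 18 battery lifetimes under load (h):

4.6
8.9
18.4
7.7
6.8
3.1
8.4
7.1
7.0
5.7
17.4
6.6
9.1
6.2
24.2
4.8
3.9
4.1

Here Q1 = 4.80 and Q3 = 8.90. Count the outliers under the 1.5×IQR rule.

IQR = 4.10; fences at 4.80 − 6.15 = -1.35 and 8.90 + 6.15 = 15.05.
Outside the cutoffs: 17.4, 18.4, 24.2.

3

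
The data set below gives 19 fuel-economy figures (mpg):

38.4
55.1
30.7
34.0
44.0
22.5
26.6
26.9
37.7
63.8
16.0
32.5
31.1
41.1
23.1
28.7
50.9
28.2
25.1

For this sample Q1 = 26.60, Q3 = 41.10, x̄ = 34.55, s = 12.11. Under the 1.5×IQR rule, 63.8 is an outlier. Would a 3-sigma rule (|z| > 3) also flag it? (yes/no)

no

z = (63.8 − 34.55) / 12.11 = 2.42.
|z| = 2.42 ≤ 3.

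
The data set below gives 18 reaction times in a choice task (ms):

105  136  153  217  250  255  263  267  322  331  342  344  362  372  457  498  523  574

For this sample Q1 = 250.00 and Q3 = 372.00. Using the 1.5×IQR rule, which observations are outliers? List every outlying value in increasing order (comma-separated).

574

IQR = Q3 − Q1 = 372.00 − 250.00 = 122.00.
Lower fence = Q1 − 1.5·IQR = 250.00 − 183.00 = 67.00.
Upper fence = Q3 + 1.5·IQR = 372.00 + 183.00 = 555.00.
574 > 555.00 → outlier.
All remaining values lie within [67.00, 555.00].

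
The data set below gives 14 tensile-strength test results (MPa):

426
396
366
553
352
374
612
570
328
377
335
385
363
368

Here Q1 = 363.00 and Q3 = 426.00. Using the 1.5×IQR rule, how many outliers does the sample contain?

IQR = 63.00; fences at 363.00 − 94.50 = 268.50 and 426.00 + 94.50 = 520.50.
Outside the cutoffs: 553, 570, 612.

3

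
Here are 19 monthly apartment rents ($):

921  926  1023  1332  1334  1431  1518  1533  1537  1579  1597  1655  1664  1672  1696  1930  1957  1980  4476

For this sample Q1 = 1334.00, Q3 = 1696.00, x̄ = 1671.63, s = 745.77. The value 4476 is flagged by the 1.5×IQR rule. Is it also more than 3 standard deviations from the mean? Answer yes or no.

yes

z = (4476 − 1671.63) / 745.77 = 3.76.
|z| = 3.76 > 3.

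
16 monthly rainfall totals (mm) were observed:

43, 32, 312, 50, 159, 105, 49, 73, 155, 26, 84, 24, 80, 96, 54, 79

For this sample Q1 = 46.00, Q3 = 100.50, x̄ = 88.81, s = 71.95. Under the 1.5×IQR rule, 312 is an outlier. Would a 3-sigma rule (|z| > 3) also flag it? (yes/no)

yes

z = (312 − 88.81) / 71.95 = 3.10.
|z| = 3.10 > 3.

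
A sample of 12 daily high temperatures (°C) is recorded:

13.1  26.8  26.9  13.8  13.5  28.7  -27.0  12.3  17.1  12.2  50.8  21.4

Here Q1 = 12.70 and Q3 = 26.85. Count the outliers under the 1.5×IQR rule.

IQR = 14.15; fences at 12.70 − 21.225 = -8.525 and 26.85 + 21.225 = 48.075.
Outside the cutoffs: -27.0, 50.8.

2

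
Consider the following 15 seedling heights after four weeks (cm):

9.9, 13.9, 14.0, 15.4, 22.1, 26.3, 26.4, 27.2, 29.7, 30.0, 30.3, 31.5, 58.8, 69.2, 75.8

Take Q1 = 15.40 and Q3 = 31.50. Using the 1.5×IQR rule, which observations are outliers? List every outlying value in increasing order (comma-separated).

58.8, 69.2, 75.8

IQR = Q3 − Q1 = 31.50 − 15.40 = 16.10.
Lower fence = Q1 − 1.5·IQR = 15.40 − 24.15 = -8.75.
Upper fence = Q3 + 1.5·IQR = 31.50 + 24.15 = 55.65.
58.8 > 55.65 → outlier.
69.2 > 55.65 → outlier.
75.8 > 55.65 → outlier.
All remaining values lie within [-8.75, 55.65].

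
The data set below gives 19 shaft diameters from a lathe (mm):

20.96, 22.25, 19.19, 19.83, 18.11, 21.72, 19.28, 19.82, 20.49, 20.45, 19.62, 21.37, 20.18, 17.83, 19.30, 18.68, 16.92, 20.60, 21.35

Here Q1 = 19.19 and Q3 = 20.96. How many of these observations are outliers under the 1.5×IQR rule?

0

IQR = 1.77; fences at 19.19 − 2.655 = 16.535 and 20.96 + 2.655 = 23.615.
Every value lies within the cutoffs.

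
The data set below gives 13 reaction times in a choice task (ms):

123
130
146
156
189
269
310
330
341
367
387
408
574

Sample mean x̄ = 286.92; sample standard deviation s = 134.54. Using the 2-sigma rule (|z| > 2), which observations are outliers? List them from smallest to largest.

574

Cutoffs at x̄ ± 2s: 286.92 ± 2·134.54 = [17.84, 556.00].
574: z = 2.13, |z| > 2 → outlier.
Every other value lies within [17.84, 556.00].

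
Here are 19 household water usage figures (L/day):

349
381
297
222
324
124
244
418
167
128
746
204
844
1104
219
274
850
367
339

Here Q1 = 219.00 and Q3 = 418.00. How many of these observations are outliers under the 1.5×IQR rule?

4

IQR = 199.00; fences at 219.00 − 298.50 = -79.50 and 418.00 + 298.50 = 716.50.
Outside the cutoffs: 746, 844, 850, 1104.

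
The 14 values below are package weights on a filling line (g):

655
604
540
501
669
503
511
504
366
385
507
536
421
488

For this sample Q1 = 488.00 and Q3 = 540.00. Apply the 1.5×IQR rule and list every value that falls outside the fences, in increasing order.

366, 385, 655, 669

IQR = Q3 − Q1 = 540.00 − 488.00 = 52.00.
Lower fence = Q1 − 1.5·IQR = 488.00 − 78.00 = 410.00.
Upper fence = Q3 + 1.5·IQR = 540.00 + 78.00 = 618.00.
366 < 410.00 → outlier.
385 < 410.00 → outlier.
655 > 618.00 → outlier.
669 > 618.00 → outlier.
All remaining values lie within [410.00, 618.00].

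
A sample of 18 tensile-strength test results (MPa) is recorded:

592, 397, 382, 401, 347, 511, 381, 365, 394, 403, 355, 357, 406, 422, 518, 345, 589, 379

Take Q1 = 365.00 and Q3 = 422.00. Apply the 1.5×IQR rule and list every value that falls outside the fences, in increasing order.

511, 518, 589, 592

IQR = Q3 − Q1 = 422.00 − 365.00 = 57.00.
Lower fence = Q1 − 1.5·IQR = 365.00 − 85.50 = 279.50.
Upper fence = Q3 + 1.5·IQR = 422.00 + 85.50 = 507.50.
511 > 507.50 → outlier.
518 > 507.50 → outlier.
589 > 507.50 → outlier.
592 > 507.50 → outlier.
All remaining values lie within [279.50, 507.50].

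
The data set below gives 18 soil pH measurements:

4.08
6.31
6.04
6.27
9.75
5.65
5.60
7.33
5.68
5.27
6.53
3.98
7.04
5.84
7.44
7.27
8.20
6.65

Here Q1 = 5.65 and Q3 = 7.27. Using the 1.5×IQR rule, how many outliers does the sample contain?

IQR = 1.62; fences at 5.65 − 2.43 = 3.22 and 7.27 + 2.43 = 9.70.
Outside the cutoffs: 9.75.

1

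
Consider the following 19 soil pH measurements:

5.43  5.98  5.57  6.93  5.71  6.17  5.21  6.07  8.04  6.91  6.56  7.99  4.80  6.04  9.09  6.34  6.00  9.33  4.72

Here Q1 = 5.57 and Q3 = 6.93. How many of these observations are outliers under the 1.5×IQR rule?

IQR = 1.36; fences at 5.57 − 2.04 = 3.53 and 6.93 + 2.04 = 8.97.
Outside the cutoffs: 9.09, 9.33.

2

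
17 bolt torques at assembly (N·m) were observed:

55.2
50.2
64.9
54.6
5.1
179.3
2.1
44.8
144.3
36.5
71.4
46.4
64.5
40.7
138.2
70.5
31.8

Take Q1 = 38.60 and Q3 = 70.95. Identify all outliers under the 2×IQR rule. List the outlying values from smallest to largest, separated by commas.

IQR = Q3 − Q1 = 70.95 − 38.60 = 32.35.
Lower fence = Q1 − 2·IQR = 38.60 − 64.70 = -26.10.
Upper fence = Q3 + 2·IQR = 70.95 + 64.70 = 135.65.
138.2 > 135.65 → outlier.
144.3 > 135.65 → outlier.
179.3 > 135.65 → outlier.
All remaining values lie within [-26.10, 135.65].

138.2, 144.3, 179.3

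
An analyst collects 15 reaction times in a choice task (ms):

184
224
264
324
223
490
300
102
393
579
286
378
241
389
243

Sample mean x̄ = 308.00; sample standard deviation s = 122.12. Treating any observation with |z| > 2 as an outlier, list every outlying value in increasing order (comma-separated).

Cutoffs at x̄ ± 2s: 308.00 ± 2·122.12 = [63.76, 552.24].
579: z = 2.22, |z| > 2 → outlier.
Every other value lies within [63.76, 552.24].

579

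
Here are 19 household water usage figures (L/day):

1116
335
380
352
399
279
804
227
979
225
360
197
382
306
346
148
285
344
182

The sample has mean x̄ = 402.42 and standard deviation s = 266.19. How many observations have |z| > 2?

2

Cutoffs: x̄ ± 2s = [-129.96, 934.80].
Outside the cutoffs: 979, 1116.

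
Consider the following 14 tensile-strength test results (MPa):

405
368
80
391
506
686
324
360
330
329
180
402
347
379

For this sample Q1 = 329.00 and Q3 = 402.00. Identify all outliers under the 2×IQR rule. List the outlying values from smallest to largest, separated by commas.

80, 180, 686

IQR = Q3 − Q1 = 402.00 − 329.00 = 73.00.
Lower fence = Q1 − 2·IQR = 329.00 − 146.00 = 183.00.
Upper fence = Q3 + 2·IQR = 402.00 + 146.00 = 548.00.
80 < 183.00 → outlier.
180 < 183.00 → outlier.
686 > 548.00 → outlier.
All remaining values lie within [183.00, 548.00].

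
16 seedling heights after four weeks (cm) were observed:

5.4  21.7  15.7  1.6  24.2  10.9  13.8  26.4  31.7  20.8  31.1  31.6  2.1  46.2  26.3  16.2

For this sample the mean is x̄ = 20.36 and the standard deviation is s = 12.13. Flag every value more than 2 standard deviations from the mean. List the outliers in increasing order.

Cutoffs at x̄ ± 2s: 20.36 ± 2·12.13 = [-3.90, 44.62].
46.2: z = 2.13, |z| > 2 → outlier.
Every other value lies within [-3.90, 44.62].

46.2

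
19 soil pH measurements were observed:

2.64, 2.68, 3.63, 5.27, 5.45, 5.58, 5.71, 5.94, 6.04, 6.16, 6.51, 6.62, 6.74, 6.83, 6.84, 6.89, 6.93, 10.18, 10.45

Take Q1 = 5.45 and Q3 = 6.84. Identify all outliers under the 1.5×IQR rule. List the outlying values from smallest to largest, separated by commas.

2.64, 2.68, 10.18, 10.45

IQR = Q3 − Q1 = 6.84 − 5.45 = 1.39.
Lower fence = Q1 − 1.5·IQR = 5.45 − 2.085 = 3.365.
Upper fence = Q3 + 1.5·IQR = 6.84 + 2.085 = 8.925.
2.64 < 3.365 → outlier.
2.68 < 3.365 → outlier.
10.18 > 8.925 → outlier.
10.45 > 8.925 → outlier.
All remaining values lie within [3.365, 8.925].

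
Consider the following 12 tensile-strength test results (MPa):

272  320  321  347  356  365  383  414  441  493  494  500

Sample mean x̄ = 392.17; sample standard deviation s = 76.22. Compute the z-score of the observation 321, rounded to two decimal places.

z = (321 − 392.17) / 76.22 = -0.93.

-0.93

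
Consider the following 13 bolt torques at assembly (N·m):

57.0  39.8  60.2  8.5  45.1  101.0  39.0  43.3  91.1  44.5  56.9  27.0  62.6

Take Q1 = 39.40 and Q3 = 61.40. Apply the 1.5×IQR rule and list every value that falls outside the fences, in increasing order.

IQR = Q3 − Q1 = 61.40 − 39.40 = 22.00.
Lower fence = Q1 − 1.5·IQR = 39.40 − 33.00 = 6.40.
Upper fence = Q3 + 1.5·IQR = 61.40 + 33.00 = 94.40.
101.0 > 94.40 → outlier.
All remaining values lie within [6.40, 94.40].

101.0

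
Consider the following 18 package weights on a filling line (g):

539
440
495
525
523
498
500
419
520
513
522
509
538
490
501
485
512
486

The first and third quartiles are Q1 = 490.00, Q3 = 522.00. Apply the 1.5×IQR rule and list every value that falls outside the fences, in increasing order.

IQR = Q3 − Q1 = 522.00 − 490.00 = 32.00.
Lower fence = Q1 − 1.5·IQR = 490.00 − 48.00 = 442.00.
Upper fence = Q3 + 1.5·IQR = 522.00 + 48.00 = 570.00.
419 < 442.00 → outlier.
440 < 442.00 → outlier.
All remaining values lie within [442.00, 570.00].

419, 440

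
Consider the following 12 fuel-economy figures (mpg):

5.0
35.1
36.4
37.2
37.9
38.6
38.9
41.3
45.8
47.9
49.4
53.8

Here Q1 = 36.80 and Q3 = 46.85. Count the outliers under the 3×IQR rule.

1

IQR = 10.05; fences at 36.80 − 30.15 = 6.65 and 46.85 + 30.15 = 77.00.
Outside the cutoffs: 5.0.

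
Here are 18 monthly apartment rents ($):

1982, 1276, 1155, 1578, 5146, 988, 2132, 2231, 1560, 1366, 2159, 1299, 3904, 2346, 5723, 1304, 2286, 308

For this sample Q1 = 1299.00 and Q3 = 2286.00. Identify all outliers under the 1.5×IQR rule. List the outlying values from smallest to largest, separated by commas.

IQR = Q3 − Q1 = 2286.00 − 1299.00 = 987.00.
Lower fence = Q1 − 1.5·IQR = 1299.00 − 1480.50 = -181.50.
Upper fence = Q3 + 1.5·IQR = 2286.00 + 1480.50 = 3766.50.
3904 > 3766.50 → outlier.
5146 > 3766.50 → outlier.
5723 > 3766.50 → outlier.
All remaining values lie within [-181.50, 3766.50].

3904, 5146, 5723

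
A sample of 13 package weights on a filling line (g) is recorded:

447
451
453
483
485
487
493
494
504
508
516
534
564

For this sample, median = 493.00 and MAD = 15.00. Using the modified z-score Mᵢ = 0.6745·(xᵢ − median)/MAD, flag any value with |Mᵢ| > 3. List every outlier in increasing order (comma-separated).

|Mᵢ| > 3 ⇔ |xᵢ − 493.00| > 3·15.00/0.6745 = 66.72.
So outliers lie outside [426.28, 559.72].
564: M = 3.19 → outlier.

564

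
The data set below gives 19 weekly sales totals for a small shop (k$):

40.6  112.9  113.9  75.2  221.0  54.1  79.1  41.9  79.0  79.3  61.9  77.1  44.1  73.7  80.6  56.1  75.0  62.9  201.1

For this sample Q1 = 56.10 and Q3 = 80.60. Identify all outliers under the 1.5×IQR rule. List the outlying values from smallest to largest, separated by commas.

IQR = Q3 − Q1 = 80.60 − 56.10 = 24.50.
Lower fence = Q1 − 1.5·IQR = 56.10 − 36.75 = 19.35.
Upper fence = Q3 + 1.5·IQR = 80.60 + 36.75 = 117.35.
201.1 > 117.35 → outlier.
221.0 > 117.35 → outlier.
All remaining values lie within [19.35, 117.35].

201.1, 221.0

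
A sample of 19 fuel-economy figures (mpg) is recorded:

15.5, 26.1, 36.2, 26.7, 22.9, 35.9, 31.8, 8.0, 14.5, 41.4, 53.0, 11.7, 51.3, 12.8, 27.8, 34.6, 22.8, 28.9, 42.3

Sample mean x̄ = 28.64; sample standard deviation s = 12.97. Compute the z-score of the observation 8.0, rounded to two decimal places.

z = (8.0 − 28.64) / 12.97 = -1.59.

-1.59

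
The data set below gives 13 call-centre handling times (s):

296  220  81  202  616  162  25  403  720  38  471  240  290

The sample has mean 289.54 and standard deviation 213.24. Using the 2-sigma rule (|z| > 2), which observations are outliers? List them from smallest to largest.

Cutoffs at x̄ ± 2s: 289.54 ± 2·213.24 = [-136.94, 716.02].
720: z = 2.02, |z| > 2 → outlier.
Every other value lies within [-136.94, 716.02].

720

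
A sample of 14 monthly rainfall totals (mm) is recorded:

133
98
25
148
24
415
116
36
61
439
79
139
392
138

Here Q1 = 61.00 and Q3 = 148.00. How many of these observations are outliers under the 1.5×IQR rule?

3

IQR = 87.00; fences at 61.00 − 130.50 = -69.50 and 148.00 + 130.50 = 278.50.
Outside the cutoffs: 392, 415, 439.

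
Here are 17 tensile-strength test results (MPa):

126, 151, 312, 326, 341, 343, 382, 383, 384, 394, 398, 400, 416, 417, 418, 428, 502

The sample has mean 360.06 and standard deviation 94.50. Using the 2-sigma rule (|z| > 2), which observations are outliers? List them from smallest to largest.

126, 151

Cutoffs at x̄ ± 2s: 360.06 ± 2·94.50 = [171.06, 549.06].
126: z = -2.48, |z| > 2 → outlier.
151: z = -2.21, |z| > 2 → outlier.
Every other value lies within [171.06, 549.06].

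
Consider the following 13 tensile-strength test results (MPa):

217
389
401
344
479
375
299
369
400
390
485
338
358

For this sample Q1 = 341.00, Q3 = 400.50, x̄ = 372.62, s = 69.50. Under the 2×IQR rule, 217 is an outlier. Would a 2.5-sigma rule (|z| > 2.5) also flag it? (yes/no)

no

z = (217 − 372.62) / 69.50 = -2.24.
|z| = 2.24 ≤ 2.5.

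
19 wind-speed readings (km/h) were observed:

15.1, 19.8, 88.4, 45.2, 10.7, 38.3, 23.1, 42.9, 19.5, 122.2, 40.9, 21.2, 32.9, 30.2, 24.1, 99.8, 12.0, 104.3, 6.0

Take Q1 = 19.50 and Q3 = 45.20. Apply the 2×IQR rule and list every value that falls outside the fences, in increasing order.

99.8, 104.3, 122.2

IQR = Q3 − Q1 = 45.20 − 19.50 = 25.70.
Lower fence = Q1 − 2·IQR = 19.50 − 51.40 = -31.90.
Upper fence = Q3 + 2·IQR = 45.20 + 51.40 = 96.60.
99.8 > 96.60 → outlier.
104.3 > 96.60 → outlier.
122.2 > 96.60 → outlier.
All remaining values lie within [-31.90, 96.60].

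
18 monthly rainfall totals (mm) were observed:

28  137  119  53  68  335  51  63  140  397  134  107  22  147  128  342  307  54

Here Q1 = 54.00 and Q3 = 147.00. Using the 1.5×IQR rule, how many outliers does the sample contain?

4

IQR = 93.00; fences at 54.00 − 139.50 = -85.50 and 147.00 + 139.50 = 286.50.
Outside the cutoffs: 307, 335, 342, 397.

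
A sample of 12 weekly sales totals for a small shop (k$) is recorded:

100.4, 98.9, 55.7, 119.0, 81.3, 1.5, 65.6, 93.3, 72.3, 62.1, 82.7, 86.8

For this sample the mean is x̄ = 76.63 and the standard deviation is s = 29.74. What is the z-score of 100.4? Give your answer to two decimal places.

0.80

z = (100.4 − 76.63) / 29.74 = 0.80.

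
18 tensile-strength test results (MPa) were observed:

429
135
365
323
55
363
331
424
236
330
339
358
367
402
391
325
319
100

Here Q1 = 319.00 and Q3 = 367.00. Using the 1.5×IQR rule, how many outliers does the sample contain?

IQR = 48.00; fences at 319.00 − 72.00 = 247.00 and 367.00 + 72.00 = 439.00.
Outside the cutoffs: 55, 100, 135, 236.

4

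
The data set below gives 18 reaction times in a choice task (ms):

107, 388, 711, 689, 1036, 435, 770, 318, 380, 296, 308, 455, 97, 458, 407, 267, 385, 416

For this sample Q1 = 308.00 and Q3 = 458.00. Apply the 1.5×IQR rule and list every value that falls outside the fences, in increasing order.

689, 711, 770, 1036

IQR = Q3 − Q1 = 458.00 − 308.00 = 150.00.
Lower fence = Q1 − 1.5·IQR = 308.00 − 225.00 = 83.00.
Upper fence = Q3 + 1.5·IQR = 458.00 + 225.00 = 683.00.
689 > 683.00 → outlier.
711 > 683.00 → outlier.
770 > 683.00 → outlier.
1036 > 683.00 → outlier.
All remaining values lie within [83.00, 683.00].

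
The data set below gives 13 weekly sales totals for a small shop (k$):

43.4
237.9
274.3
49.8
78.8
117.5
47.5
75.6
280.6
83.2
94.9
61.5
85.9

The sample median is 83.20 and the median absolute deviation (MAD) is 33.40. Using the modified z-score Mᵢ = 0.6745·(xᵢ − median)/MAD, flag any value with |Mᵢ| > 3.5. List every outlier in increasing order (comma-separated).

274.3, 280.6

|Mᵢ| > 3.5 ⇔ |xᵢ − 83.20| > 3.5·33.40/0.6745 = 173.31.
So outliers lie outside [-90.11, 256.51].
274.3: M = 3.86 → outlier.
280.6: M = 3.99 → outlier.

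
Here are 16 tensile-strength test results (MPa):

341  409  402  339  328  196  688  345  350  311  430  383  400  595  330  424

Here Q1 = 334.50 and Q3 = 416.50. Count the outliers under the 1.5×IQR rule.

IQR = 82.00; fences at 334.50 − 123.00 = 211.50 and 416.50 + 123.00 = 539.50.
Outside the cutoffs: 196, 595, 688.

3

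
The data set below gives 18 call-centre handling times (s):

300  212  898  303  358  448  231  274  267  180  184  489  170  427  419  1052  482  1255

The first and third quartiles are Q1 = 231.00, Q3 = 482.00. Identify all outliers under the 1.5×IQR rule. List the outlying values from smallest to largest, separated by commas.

IQR = Q3 − Q1 = 482.00 − 231.00 = 251.00.
Lower fence = Q1 − 1.5·IQR = 231.00 − 376.50 = -145.50.
Upper fence = Q3 + 1.5·IQR = 482.00 + 376.50 = 858.50.
898 > 858.50 → outlier.
1052 > 858.50 → outlier.
1255 > 858.50 → outlier.
All remaining values lie within [-145.50, 858.50].

898, 1052, 1255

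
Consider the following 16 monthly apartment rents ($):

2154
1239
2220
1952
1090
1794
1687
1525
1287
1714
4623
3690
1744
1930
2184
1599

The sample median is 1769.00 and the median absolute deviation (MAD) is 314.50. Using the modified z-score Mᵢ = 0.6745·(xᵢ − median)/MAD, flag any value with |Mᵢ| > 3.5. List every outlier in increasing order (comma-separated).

3690, 4623

|Mᵢ| > 3.5 ⇔ |xᵢ − 1769.00| > 3.5·314.50/0.6745 = 1631.95.
So outliers lie outside [137.05, 3400.95].
3690: M = 4.12 → outlier.
4623: M = 6.12 → outlier.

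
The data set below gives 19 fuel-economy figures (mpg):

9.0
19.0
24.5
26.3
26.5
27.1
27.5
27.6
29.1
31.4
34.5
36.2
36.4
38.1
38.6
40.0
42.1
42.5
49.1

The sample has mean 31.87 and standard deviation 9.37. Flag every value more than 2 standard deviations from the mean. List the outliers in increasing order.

Cutoffs at x̄ ± 2s: 31.87 ± 2·9.37 = [13.13, 50.61].
9.0: z = -2.44, |z| > 2 → outlier.
Every other value lies within [13.13, 50.61].

9.0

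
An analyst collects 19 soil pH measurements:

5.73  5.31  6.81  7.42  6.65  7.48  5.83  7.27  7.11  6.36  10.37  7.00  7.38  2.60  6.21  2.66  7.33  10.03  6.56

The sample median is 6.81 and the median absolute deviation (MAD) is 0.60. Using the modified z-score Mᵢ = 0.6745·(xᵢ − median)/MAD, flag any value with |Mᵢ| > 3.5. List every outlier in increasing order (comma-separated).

2.60, 2.66, 10.03, 10.37

|Mᵢ| > 3.5 ⇔ |xᵢ − 6.81| > 3.5·0.60/0.6745 = 3.11.
So outliers lie outside [3.70, 9.92].
2.60: M = -4.73 → outlier.
2.66: M = -4.67 → outlier.
10.03: M = 3.62 → outlier.
10.37: M = 4.00 → outlier.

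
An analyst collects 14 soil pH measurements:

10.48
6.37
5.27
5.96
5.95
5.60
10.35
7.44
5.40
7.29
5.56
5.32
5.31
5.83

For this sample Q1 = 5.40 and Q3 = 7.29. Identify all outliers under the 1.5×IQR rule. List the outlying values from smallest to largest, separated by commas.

10.35, 10.48

IQR = Q3 − Q1 = 7.29 − 5.40 = 1.89.
Lower fence = Q1 − 1.5·IQR = 5.40 − 2.835 = 2.565.
Upper fence = Q3 + 1.5·IQR = 7.29 + 2.835 = 10.125.
10.35 > 10.125 → outlier.
10.48 > 10.125 → outlier.
All remaining values lie within [2.565, 10.125].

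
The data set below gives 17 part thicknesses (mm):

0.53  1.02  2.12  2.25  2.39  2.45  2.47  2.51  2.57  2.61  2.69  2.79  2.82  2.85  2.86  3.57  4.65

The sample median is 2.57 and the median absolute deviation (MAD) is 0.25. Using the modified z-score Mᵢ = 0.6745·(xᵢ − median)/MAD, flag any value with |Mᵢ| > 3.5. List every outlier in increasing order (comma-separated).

|Mᵢ| > 3.5 ⇔ |xᵢ − 2.57| > 3.5·0.25/0.6745 = 1.30.
So outliers lie outside [1.27, 3.87].
0.53: M = -5.50 → outlier.
1.02: M = -4.18 → outlier.
4.65: M = 5.61 → outlier.

0.53, 1.02, 4.65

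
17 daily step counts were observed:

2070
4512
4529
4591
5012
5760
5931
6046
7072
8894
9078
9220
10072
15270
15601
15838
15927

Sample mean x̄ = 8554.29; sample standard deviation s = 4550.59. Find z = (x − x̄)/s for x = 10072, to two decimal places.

z = (10072 − 8554.29) / 4550.59 = 0.33.

0.33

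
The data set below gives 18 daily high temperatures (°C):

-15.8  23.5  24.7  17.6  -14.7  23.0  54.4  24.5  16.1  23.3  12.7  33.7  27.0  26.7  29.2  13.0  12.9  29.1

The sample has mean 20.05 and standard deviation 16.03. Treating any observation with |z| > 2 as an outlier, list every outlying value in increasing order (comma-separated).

-15.8, -14.7, 54.4

Cutoffs at x̄ ± 2s: 20.05 ± 2·16.03 = [-12.01, 52.11].
-15.8: z = -2.24, |z| > 2 → outlier.
-14.7: z = -2.17, |z| > 2 → outlier.
54.4: z = 2.14, |z| > 2 → outlier.
Every other value lies within [-12.01, 52.11].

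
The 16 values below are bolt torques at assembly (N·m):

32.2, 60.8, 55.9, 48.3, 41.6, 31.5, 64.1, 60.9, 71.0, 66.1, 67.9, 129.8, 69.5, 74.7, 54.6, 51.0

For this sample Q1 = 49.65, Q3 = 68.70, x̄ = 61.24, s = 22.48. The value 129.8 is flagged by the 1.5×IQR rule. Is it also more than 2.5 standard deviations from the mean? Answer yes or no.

z = (129.8 − 61.24) / 22.48 = 3.05.
|z| = 3.05 > 2.5.

yes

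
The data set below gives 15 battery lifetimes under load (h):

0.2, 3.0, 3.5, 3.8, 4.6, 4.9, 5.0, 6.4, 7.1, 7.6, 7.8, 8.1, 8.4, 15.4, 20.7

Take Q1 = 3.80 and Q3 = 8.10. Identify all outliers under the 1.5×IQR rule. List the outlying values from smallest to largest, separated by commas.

15.4, 20.7

IQR = Q3 − Q1 = 8.10 − 3.80 = 4.30.
Lower fence = Q1 − 1.5·IQR = 3.80 − 6.45 = -2.65.
Upper fence = Q3 + 1.5·IQR = 8.10 + 6.45 = 14.55.
15.4 > 14.55 → outlier.
20.7 > 14.55 → outlier.
All remaining values lie within [-2.65, 14.55].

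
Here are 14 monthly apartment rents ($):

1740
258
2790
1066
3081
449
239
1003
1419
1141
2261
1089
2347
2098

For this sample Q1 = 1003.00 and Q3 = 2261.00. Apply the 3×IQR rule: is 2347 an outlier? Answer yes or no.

no

IQR = Q3 − Q1 = 2261.00 − 1003.00 = 1258.00.
Lower fence = Q1 − 3·IQR = 1003.00 − 3774.00 = -2771.00.
Upper fence = Q3 + 3·IQR = 2261.00 + 3774.00 = 6035.00.
2347 lies within [-2771.00, 6035.00].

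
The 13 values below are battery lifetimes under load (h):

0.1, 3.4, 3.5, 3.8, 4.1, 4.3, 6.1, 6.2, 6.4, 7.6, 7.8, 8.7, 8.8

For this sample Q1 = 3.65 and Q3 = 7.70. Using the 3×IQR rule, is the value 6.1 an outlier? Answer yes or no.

no

IQR = Q3 − Q1 = 7.70 − 3.65 = 4.05.
Lower fence = Q1 − 3·IQR = 3.65 − 12.15 = -8.50.
Upper fence = Q3 + 3·IQR = 7.70 + 12.15 = 19.85.
6.1 lies within [-8.50, 19.85].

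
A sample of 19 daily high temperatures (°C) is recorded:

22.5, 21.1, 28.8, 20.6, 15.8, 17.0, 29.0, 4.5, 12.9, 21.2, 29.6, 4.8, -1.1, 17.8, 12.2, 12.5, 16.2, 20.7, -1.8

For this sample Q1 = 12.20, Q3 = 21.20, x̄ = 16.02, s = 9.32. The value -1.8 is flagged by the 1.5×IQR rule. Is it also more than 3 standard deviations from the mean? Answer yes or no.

no

z = (-1.8 − 16.02) / 9.32 = -1.91.
|z| = 1.91 ≤ 3.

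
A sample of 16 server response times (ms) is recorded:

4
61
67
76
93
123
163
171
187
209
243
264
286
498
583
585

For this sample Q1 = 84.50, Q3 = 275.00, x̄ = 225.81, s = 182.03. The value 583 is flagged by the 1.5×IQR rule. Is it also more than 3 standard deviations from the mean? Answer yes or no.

no

z = (583 − 225.81) / 182.03 = 1.96.
|z| = 1.96 ≤ 3.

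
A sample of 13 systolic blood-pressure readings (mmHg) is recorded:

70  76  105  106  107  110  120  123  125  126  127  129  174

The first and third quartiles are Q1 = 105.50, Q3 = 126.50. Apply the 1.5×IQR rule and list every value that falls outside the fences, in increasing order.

IQR = Q3 − Q1 = 126.50 − 105.50 = 21.00.
Lower fence = Q1 − 1.5·IQR = 105.50 − 31.50 = 74.00.
Upper fence = Q3 + 1.5·IQR = 126.50 + 31.50 = 158.00.
70 < 74.00 → outlier.
174 > 158.00 → outlier.
All remaining values lie within [74.00, 158.00].

70, 174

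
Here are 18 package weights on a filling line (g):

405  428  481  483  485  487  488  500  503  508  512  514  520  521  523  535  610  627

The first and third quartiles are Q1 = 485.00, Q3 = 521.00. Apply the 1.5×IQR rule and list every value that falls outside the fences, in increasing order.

IQR = Q3 − Q1 = 521.00 − 485.00 = 36.00.
Lower fence = Q1 − 1.5·IQR = 485.00 − 54.00 = 431.00.
Upper fence = Q3 + 1.5·IQR = 521.00 + 54.00 = 575.00.
405 < 431.00 → outlier.
428 < 431.00 → outlier.
610 > 575.00 → outlier.
627 > 575.00 → outlier.
All remaining values lie within [431.00, 575.00].

405, 428, 610, 627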